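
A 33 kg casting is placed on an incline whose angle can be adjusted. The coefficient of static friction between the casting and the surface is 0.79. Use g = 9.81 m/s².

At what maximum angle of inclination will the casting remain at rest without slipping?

θ_max ≈ 38.3°

At the slip threshold, m g sin θ = μ_s · m g cos θ, so tan θ = μ_s.
θ_max = arctan(0.79) = 38.3°.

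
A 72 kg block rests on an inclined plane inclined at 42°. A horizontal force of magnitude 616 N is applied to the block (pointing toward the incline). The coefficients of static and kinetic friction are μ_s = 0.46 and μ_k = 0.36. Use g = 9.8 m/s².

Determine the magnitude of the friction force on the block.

The horizontal push has a component P sin θ into the surface, so N = m g cos θ + P sin θ = 524.4 + 412.2 = 936.5 N.
Parallel to the incline: P cos θ − m g sin θ = 457.8 − 472.1 = -14.36 N; the friction needed to balance this is 14.36 N acting up the slope.
Maximum static friction: μ_s N = 0.46 × 936.5 = 430.8 N.
|f_req| = 14.36 ≤ 430.8 N → the block is in equilibrium; friction equals the required value.

f ≈ 14.4 N (up the incline)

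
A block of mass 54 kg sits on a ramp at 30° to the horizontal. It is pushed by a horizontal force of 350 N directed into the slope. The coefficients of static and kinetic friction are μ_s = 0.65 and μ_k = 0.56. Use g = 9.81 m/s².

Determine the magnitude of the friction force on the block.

f ≈ 38.2 N (down the incline)

Normal direction: N = m g cos θ + P sin θ = 633.8 N.
Along the incline, the net driving force (taking up-slope positive) is P cos θ − m g sin θ = 303.1 − 264.9 = 38.24 N, so equilibrium requires friction f = -38.24 N (down-slope).
Maximum static friction: μ_s N = 0.65 × 633.8 = 411.9 N.
Since 38.24 N is within the 411.9 N limit, the block stays put and friction is exactly 38.2 N.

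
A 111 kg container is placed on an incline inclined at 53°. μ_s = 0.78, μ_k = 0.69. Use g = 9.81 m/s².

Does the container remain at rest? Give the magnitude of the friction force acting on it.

N = m g cos θ = 655 N.
Down-slope weight component: m g sin θ = 870 N.
μ_s N = 511 N.
870 > 511 N, so it slides; kinetic friction f = μ_k N = 0.69×655 = 452 N.

f ≈ 452 N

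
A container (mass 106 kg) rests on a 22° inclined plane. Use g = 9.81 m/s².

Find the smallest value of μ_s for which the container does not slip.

At the slip threshold m g sin θ = μ_s m g cos θ, so μ_s,min = tan θ.
μ_s,min = tan 22° = 0.404.

μ_s,min ≈ 0.404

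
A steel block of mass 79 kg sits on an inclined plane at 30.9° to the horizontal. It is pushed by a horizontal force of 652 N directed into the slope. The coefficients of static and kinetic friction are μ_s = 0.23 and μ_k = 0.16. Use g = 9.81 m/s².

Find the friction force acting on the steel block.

Resolve perpendicular to the incline: N = m g cos θ + P sin θ = 79×9.81×cos 30.9° + 652×sin 30.9° = 999.8 N.
Parallel to the incline: P cos θ − m g sin θ = 559.5 − 398 = 161.5 N; the friction needed to balance this is 161.5 N acting down the slope.
The limit of static friction is μ_s N = 230 N.
|f_req| = 161.5 ≤ 230 N → the steel block is in equilibrium; friction equals the required value.

f ≈ 161 N (down the incline)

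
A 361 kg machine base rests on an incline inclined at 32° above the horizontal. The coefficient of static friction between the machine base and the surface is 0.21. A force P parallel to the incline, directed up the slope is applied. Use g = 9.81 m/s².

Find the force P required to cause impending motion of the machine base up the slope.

At impending motion up the slope, friction acts down-slope at its limit: f = μ_s N.
P is parallel to the surface, so N = m g cos θ = 3000 N.
Along the incline: P = m g sin θ + μ_s N = 1880 + 0.21×3000 = 2510 N.

P ≈ 2510 N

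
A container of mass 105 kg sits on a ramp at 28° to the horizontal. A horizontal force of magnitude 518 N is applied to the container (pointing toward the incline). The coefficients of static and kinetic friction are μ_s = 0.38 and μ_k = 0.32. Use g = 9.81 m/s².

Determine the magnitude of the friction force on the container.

f ≈ 26.2 N (up the incline)

The horizontal push has a component P sin θ into the surface, so N = m g cos θ + P sin θ = 909.5 + 243.2 = 1153 N.
Along the incline, the net driving force (taking up-slope positive) is P cos θ − m g sin θ = 457.4 − 483.6 = -26.21 N, so equilibrium requires friction f = 26.21 N (up-slope).
The limit of static friction is μ_s N = 438 N.
|f_req| = 26.21 ≤ 438 N → the container is in equilibrium; friction equals the required value.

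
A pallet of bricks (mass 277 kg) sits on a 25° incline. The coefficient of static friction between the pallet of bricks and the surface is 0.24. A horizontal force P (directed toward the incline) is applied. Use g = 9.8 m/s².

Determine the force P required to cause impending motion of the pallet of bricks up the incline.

P ≈ 2160 N

At impending motion up the slope, friction acts down-slope at its limit: f = μ_s N.
Perpendicular to the incline: N = m g cos θ + P sin θ.
Along the incline: P cos θ = m g sin θ + μ_s N = m g sin θ + μ_s (m g cos θ + P sin θ).
Solving, P (cos θ − μ_s sin θ) = m g (sin θ + μ_s cos θ), so P = 277×9.8×(sin 25° + 0.24 cos 25°)/(cos 25° − 0.24 sin 25°) = 2710×0.6401/0.8049 = 2160 N.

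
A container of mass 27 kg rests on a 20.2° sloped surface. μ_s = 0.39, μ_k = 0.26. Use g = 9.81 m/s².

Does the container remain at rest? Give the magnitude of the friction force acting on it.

f ≈ 91.5 N

N = m g cos θ = 249 N.
Down-slope weight component: m g sin θ = 91.5 N.
μ_s N = 96.9 N.
91.5 ≤ 96.9 N, so it stays put; friction = 91.5 N.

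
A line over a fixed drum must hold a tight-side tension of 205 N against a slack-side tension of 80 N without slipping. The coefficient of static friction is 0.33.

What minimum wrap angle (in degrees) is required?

β_min ≈ 163°

T₂/T₁ = e^{μβ} → β = ln(T₂/T₁)/μ.
β = ln(205/80)/0.33 = 0.941/0.33 = 2.851 rad.
In degrees: β = 2.851 × 180/π = 163°.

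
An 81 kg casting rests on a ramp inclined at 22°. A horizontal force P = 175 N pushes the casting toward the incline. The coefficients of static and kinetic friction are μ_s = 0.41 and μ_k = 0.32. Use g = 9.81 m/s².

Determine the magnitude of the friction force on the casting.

f ≈ 135 N (up the incline)

The horizontal push has a component P sin θ into the surface, so N = m g cos θ + P sin θ = 736.7 + 65.56 = 802.3 N.
Parallel to the incline: P cos θ − m g sin θ = 162.3 − 297.7 = -135.4 N; the friction needed to balance this is 135.4 N acting up the slope.
The limit of static friction is μ_s N = 328.9 N.
Since 135.4 N is within the 328.9 N limit, the casting stays put and friction is exactly 135 N.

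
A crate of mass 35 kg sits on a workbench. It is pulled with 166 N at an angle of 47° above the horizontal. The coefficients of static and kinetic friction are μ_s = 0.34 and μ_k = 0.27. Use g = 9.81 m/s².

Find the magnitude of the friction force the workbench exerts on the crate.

f ≈ 59.9 N

Vertical equilibrium gives N = m g − P sin α = 221.9 N.
Horizontally, friction must balance P cos α = 113.2 N.
μ_s N = 0.34 × 221.9 = 75.46 N.
113.2 > 75.46 N → the crate slides; f = μ_k N = 0.27×221.9 = 59.9 N.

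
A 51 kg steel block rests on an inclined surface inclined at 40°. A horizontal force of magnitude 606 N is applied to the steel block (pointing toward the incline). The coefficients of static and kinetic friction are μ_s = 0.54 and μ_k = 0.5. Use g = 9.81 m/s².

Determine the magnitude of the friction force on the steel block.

Normal direction: N = m g cos θ + P sin θ = 772.8 N.
Along the incline, the net driving force (taking up-slope positive) is P cos θ − m g sin θ = 464.2 − 321.6 = 142.6 N, so equilibrium requires friction f = -142.6 N (down-slope).
Maximum static friction: μ_s N = 0.54 × 772.8 = 417.3 N.
|f_req| = 142.6 ≤ 417.3 N → the steel block is in equilibrium; friction equals the required value.

f ≈ 143 N (down the incline)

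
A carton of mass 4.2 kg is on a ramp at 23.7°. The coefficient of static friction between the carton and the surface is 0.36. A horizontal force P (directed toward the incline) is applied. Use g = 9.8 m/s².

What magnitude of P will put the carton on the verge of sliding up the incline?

P ≈ 39.1 N

At impending motion up the slope, friction acts down-slope at its limit: f = μ_s N.
Perpendicular to the incline: N = m g cos θ + P sin θ.
Along the incline: P cos θ = m g sin θ + μ_s N = m g sin θ + μ_s (m g cos θ + P sin θ).
Solving, P (cos θ − μ_s sin θ) = m g (sin θ + μ_s cos θ), so P = 4.2×9.8×(sin 23.7° + 0.36 cos 23.7°)/(cos 23.7° − 0.36 sin 23.7°) = 41.2×0.7316/0.771 = 39.1 N.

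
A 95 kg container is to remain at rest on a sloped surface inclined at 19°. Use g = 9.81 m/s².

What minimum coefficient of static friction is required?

μ_s,min ≈ 0.344

At the slip threshold m g sin θ = μ_s m g cos θ, so μ_s,min = tan θ.
μ_s,min = tan 19° = 0.344.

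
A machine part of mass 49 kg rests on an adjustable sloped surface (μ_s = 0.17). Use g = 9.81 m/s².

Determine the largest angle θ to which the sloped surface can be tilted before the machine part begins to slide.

At the slip threshold, m g sin θ = μ_s · m g cos θ, so tan θ = μ_s.
θ_max = arctan(0.17) = 9.65°.

θ_max ≈ 9.65°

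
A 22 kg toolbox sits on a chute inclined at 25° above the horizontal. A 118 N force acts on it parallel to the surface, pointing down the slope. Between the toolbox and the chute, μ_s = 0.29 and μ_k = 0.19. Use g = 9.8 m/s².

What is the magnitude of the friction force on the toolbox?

Normal force: N = m g cos θ = 22 × 9.8 × cos 25° = 195.4 N.
Parallel to the incline, ΣF = 0 gives f = m g sin θ + P = 91.12 + 118 = 209.1 N (up-slope positive).
Maximum static friction available: μ_s N = 0.29 × 195.4 = 56.67 N.
|209.1| exceeds 56.67 N, so the toolbox slips down-slope; friction is kinetic, f = μ_k N = 0.19×195.4 = 37.1 N.

f ≈ 37.1 N (up the incline)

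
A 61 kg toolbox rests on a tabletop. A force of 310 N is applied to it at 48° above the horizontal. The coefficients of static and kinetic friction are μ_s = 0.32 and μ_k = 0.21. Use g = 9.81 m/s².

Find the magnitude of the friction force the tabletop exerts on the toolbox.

The vertical component of P reduces the normal force: N = m g − P sin α = 598.4 − 230.4 = 368 N.
Horizontally, friction must balance P cos α = 207.4 N.
μ_s N = 0.32 × 368 = 117.8 N.
207.4 > 117.8 N → the toolbox slides; f = μ_k N = 0.21×368 = 77.3 N.

f ≈ 77.3 N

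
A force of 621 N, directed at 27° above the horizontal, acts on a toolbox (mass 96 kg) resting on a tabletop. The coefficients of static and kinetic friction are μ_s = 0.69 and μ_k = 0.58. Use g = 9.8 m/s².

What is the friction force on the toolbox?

f ≈ 382 N

The vertical component of P reduces the normal force: N = m g − P sin α = 940.8 − 281.9 = 658.9 N.
Horizontally, friction must balance P cos α = 553.3 N.
μ_s N = 0.69 × 658.9 = 454.6 N.
The required friction exceeds μ_s N, so the toolbox moves and f = μ_k N = 382 N.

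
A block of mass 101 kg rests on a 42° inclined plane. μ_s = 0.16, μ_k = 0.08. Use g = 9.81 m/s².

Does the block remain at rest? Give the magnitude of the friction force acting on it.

f ≈ 58.9 N

N = m g cos θ = 736 N.
Down-slope weight component: m g sin θ = 663 N.
μ_s N = 118 N.
663 > 118 N, so it slides; kinetic friction f = μ_k N = 0.08×736 = 58.9 N.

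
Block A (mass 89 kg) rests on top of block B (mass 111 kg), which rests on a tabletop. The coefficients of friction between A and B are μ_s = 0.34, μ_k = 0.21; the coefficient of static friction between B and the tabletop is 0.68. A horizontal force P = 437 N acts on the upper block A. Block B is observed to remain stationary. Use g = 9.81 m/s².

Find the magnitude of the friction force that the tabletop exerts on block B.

Normal force at the A–B interface: N₁ = m_A g = 873.1 N.
So the A–B interface can sustain at most μ_s N₁ = 296.9 N of static friction.
Since P = 437 N > 296.9 N, A slides on B; the A–B friction is kinetic: f₁ = μ_k N₁ = 0.21×873.1 = 183 N.
By Newton's third law B feels 183 N forward from A. With B stationary, the floor's static friction on B balances it: f₂ = 183 N (well within μ_s(m_A+m_B)g = 1334 N).

f ≈ 183 N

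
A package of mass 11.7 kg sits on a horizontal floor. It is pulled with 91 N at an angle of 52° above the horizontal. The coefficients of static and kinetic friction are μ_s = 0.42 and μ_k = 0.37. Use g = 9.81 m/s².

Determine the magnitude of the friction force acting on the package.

f ≈ 15.9 N

The vertical component of P reduces the normal force: N = m g − P sin α = 114.8 − 71.71 = 43.07 N.
For equilibrium, f = P cos α = 91×cos 52° = 56.03 N.
The static-friction limit is μ_s N = 18.09 N.
The required friction exceeds μ_s N, so the package moves and f = μ_k N = 15.9 N.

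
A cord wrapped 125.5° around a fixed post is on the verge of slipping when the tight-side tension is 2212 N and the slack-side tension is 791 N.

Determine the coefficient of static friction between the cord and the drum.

μ ≈ 0.469

T₂/T₁ = e^{μβ} → μ = ln(T₂/T₁)/β.
β = 125.5° = 2.19 rad.
μ = ln(2212/791)/2.19 = ln(2.796)/2.19 = 0.469.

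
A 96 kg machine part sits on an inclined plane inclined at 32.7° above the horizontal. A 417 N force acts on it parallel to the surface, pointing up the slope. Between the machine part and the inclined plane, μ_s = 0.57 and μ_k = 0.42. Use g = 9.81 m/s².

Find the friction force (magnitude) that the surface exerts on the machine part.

f ≈ 91.8 N (up the incline)

Normal force: N = m g cos θ = 96 × 9.81 × cos 32.7° = 792.5 N.
For equilibrium along the incline the friction force must supply f = m g sin θ − P = 508.8 − 417 = 91.78 N (positive meaning up-slope).
Maximum static friction available: μ_s N = 0.57 × 792.5 = 451.7 N.
Since |91.78| ≤ 451.7 N, no slip — friction simply equals what equilibrium demands.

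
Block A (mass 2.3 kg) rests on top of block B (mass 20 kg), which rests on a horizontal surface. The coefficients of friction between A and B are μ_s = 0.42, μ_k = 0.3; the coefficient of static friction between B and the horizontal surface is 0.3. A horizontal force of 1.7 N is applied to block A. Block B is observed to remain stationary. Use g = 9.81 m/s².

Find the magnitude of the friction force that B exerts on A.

Between the blocks, N₁ = m_A g = 22.56 N.
Maximum static friction on A from B: μ_s N₁ = 0.42×22.56 = 9.476 N.
P = 1.7 N is within that limit, so A and B move together (both at rest); the A–B friction is simply f₁ = P = 1.7 N.
B experiences an equal 1.7 N forward from A (third law). B is in equilibrium, so the floor supplies f₂ = 1.7 N of static friction (limit μ_s(m_A+m_B)g = 65.63 N, not exceeded).

f ≈ 1.7 N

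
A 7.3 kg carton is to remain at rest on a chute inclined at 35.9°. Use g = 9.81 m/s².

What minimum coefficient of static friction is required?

μ_s,min ≈ 0.724

At the slip threshold m g sin θ = μ_s m g cos θ, so μ_s,min = tan θ.
μ_s,min = tan 35.9° = 0.724.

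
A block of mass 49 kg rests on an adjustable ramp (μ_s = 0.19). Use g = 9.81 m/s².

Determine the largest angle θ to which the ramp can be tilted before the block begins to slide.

At the slip threshold, m g sin θ = μ_s · m g cos θ, so tan θ = μ_s.
θ_max = arctan(0.19) = 10.8°.

θ_max ≈ 10.8°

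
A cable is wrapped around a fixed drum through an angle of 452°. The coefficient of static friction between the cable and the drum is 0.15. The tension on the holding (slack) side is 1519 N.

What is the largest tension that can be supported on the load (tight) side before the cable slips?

At impending slip the capstan equation gives T₂/T₁ = e^{μβ} with β in radians.
β = 452° × π/180 = 7.889 rad.
e^{μβ} = e^{0.15×7.889} = 3.265.
T₂ = T₁ · e^{μβ} = 1519 × 3.265 = 4960 N.

T_max ≈ 4960 N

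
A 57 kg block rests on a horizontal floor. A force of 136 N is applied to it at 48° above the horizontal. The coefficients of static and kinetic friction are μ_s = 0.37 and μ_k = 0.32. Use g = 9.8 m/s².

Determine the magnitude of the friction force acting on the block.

The vertical component of P reduces the normal force: N = m g − P sin α = 558.6 − 101.1 = 457.5 N.
Horizontally, friction must balance P cos α = 91 N.
μ_s N = 0.37 × 457.5 = 169.3 N.
91 ≤ 169.3 N → static; friction equals the required 91 N.

f ≈ 91 N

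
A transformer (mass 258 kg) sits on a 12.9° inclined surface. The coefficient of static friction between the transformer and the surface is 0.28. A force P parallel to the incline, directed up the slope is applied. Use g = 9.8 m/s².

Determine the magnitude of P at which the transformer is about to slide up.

P ≈ 1250 N

At impending motion up the slope, friction acts down-slope at its limit: f = μ_s N.
P is parallel to the surface, so N = m g cos θ = 2460 N.
Along the incline: P = m g sin θ + μ_s N = 564 + 0.28×2460 = 1250 N.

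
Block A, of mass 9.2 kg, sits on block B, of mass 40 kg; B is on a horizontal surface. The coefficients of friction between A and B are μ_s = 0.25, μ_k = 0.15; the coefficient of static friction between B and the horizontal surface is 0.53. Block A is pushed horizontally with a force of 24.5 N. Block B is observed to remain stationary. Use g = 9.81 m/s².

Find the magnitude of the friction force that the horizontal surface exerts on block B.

f ≈ 13.5 N

The normal force B exerts on A is simply A's weight, N₁ = 90.25 N.
Maximum static friction on A from B: μ_s N₁ = 0.25×90.25 = 22.56 N.
P = 24.5 N exceeds that limit, so A slips over B and the interface friction becomes kinetic: f₁ = μ_k N₁ = 0.15×90.25 = 13.5 N.
B experiences an equal 13.5 N forward from A (third law). B is in equilibrium, so the floor supplies f₂ = 13.5 N of static friction (limit μ_s(m_A+m_B)g = 255.8 N, not exceeded).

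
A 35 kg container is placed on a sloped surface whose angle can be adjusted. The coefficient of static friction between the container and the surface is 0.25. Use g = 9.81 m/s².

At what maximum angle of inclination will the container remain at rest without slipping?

θ_max ≈ 14°

At the slip threshold, m g sin θ = μ_s · m g cos θ, so tan θ = μ_s.
θ_max = arctan(0.25) = 14°.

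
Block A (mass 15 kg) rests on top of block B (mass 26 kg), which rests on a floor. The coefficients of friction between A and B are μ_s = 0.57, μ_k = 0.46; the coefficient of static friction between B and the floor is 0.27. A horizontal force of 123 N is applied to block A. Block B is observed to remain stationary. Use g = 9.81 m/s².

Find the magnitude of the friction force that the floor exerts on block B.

The normal force B exerts on A is simply A's weight, N₁ = 147.2 N.
So the A–B interface can sustain at most μ_s N₁ = 83.88 N of static friction.
Since P = 123 N > 83.88 N, A slides on B; the A–B friction is kinetic: f₁ = μ_k N₁ = 0.46×147.2 = 67.7 N.
B experiences an equal 67.7 N forward from A (third law). B is in equilibrium, so the floor supplies f₂ = 67.7 N of static friction (limit μ_s(m_A+m_B)g = 108.6 N, not exceeded).

f ≈ 67.7 N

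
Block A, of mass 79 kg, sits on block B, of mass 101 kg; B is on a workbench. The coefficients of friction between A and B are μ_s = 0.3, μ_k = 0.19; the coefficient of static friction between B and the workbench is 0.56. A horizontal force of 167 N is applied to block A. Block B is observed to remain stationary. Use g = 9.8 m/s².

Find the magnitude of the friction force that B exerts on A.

f ≈ 167 N

Between the blocks, N₁ = m_A g = 774.2 N.
So the A–B interface can sustain at most μ_s N₁ = 232.3 N of static friction.
Since P = 167 N ≤ 232.3 N, A does not slip on B; friction on A equals P = 167 N.
By Newton's third law B feels 167 N forward from A. With B stationary, the floor's static friction on B balances it: f₂ = 167 N (well within μ_s(m_A+m_B)g = 987.8 N).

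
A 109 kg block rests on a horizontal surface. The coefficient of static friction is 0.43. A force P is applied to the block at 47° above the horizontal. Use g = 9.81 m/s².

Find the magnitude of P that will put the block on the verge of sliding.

P ≈ 461 N

N = m g − P sin α (the pull lifts the block).
At impending slip, P cos α = μ_s N = μ_s (m g − P sin α).
Solving: P (cos α + μ_s sin α) = μ_s m g → P = 0.43×1070/(cos 47° + 0.43 sin 47°) = 460/0.9965 = 461 N.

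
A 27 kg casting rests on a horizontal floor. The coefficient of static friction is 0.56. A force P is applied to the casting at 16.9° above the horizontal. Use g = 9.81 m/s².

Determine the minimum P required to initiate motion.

N = m g − P sin α (the pull lifts the casting).
At impending slip, P cos α = μ_s N = μ_s (m g − P sin α).
Solving: P (cos α + μ_s sin α) = μ_s m g → P = 0.56×265/(cos 16.9° + 0.56 sin 16.9°) = 148/1.12 = 132 N.

P ≈ 132 N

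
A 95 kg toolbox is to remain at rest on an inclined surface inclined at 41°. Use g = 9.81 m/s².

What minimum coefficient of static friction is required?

At the slip threshold m g sin θ = μ_s m g cos θ, so μ_s,min = tan θ.
μ_s,min = tan 41° = 0.869.

μ_s,min ≈ 0.869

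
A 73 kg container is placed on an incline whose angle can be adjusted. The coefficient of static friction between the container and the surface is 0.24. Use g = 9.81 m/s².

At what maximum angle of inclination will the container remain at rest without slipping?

At the slip threshold, m g sin θ = μ_s · m g cos θ, so tan θ = μ_s.
θ_max = arctan(0.24) = 13.5°.

θ_max ≈ 13.5°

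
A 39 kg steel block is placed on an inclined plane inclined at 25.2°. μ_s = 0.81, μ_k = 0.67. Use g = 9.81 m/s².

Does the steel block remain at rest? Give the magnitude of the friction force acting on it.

f ≈ 163 N

N = m g cos θ = 346 N.
Down-slope weight component: m g sin θ = 163 N.
μ_s N = 280 N.
163 ≤ 280 N, so it stays put; friction = 163 N.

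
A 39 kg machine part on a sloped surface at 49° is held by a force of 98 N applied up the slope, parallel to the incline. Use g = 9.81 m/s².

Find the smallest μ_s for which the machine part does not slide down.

N = m g cos θ = 251 N.
Friction must make up the shortfall along the incline: f = m g sin θ − P = 288.7 − 98 = 190.7 N.
At the threshold f = μ_s N, so μ_s,min = 190.7/251 = 0.76.

μ_s,min ≈ 0.76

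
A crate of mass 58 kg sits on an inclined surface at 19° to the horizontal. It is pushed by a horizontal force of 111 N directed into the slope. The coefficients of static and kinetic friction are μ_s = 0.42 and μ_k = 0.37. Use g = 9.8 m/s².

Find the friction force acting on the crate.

The horizontal push has a component P sin θ into the surface, so N = m g cos θ + P sin θ = 537.4 + 36.14 = 573.6 N.
Along the incline, the net driving force (taking up-slope positive) is P cos θ − m g sin θ = 105 − 185.1 = -80.1 N, so equilibrium requires friction f = 80.1 N (up-slope).
The limit of static friction is μ_s N = 240.9 N.
Since 80.1 N is within the 240.9 N limit, the crate stays put and friction is exactly 80.1 N.

f ≈ 80.1 N (up the incline)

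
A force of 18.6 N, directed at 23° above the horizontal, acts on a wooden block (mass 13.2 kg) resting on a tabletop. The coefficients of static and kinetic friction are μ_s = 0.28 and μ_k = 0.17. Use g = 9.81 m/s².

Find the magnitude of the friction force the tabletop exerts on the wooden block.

Vertical equilibrium gives N = m g − P sin α = 122.2 N.
Horizontally, friction must balance P cos α = 17.12 N.
The static-friction limit is μ_s N = 34.22 N.
Since 17.12 N does not exceed the limit, the wooden block stays at rest and f = 17.1 N.

f ≈ 17.1 N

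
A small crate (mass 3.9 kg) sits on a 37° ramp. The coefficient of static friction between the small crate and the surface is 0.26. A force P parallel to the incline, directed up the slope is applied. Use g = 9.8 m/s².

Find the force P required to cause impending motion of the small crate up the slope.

At impending motion up the slope, friction acts down-slope at its limit: f = μ_s N.
P is parallel to the surface, so N = m g cos θ = 30.5 N.
Along the incline: P = m g sin θ + μ_s N = 23 + 0.26×30.5 = 30.9 N.

P ≈ 30.9 N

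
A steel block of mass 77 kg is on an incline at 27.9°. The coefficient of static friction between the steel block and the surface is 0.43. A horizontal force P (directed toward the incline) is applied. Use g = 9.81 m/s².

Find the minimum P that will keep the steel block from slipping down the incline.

P_min ≈ 61.2 N

The steel block tends to slide down (tan θ > μ_s), so at the point of impending slip friction acts up-slope at its limit: f = μ_s N.
Perpendicular to the incline: N = m g cos θ + P sin θ.
Along the incline: P cos θ + μ_s N = m g sin θ, i.e. P cos θ + μ_s (m g cos θ + P sin θ) = m g sin θ.
Solving, P (cos θ + μ_s sin θ) = m g (sin θ − μ_s cos θ), so P = 755×0.08791/1.085 = 61.2 N.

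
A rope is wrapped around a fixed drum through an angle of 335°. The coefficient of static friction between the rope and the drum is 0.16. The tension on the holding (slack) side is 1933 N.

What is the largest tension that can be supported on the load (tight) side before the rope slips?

T_max ≈ 4930 N

At impending slip the capstan equation gives T₂/T₁ = e^{μβ} with β in radians.
β = 335° × π/180 = 5.847 rad.
e^{μβ} = e^{0.16×5.847} = 2.548.
T₂ = T₁ · e^{μβ} = 1933 × 2.548 = 4930 N.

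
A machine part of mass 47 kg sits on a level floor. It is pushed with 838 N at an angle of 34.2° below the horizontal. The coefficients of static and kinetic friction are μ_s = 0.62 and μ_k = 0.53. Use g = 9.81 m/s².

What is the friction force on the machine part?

The vertical component of P adds to the normal force: N = m g + P sin α = 461.1 + 471 = 932.1 N.
Horizontally, friction must balance P cos α = 693.1 N.
The static-friction limit is μ_s N = 577.9 N.
The required friction exceeds μ_s N, so the machine part moves and f = μ_k N = 494 N.

f ≈ 494 N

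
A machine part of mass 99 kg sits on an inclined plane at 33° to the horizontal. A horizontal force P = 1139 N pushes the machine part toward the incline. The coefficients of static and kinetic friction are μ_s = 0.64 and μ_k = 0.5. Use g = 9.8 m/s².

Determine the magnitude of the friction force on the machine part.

The horizontal push has a component P sin θ into the surface, so N = m g cos θ + P sin θ = 813.7 + 620.3 = 1434 N.
Parallel to the incline: P cos θ − m g sin θ = 955.2 − 528.4 = 426.8 N; the friction needed to balance this is 426.8 N acting down the slope.
The limit of static friction is μ_s N = 917.8 N.
Since 426.8 N is within the 917.8 N limit, the machine part stays put and friction is exactly 427 N.

f ≈ 427 N (down the incline)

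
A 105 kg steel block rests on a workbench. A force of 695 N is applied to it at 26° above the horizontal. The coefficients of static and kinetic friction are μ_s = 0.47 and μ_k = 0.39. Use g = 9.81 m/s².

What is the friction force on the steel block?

The vertical component of P reduces the normal force: N = m g − P sin α = 1030 − 304.7 = 725.4 N.
For equilibrium, f = P cos α = 695×cos 26° = 624.7 N.
The static-friction limit is μ_s N = 340.9 N.
624.7 > 340.9 N → the steel block slides; f = μ_k N = 0.39×725.4 = 283 N.

f ≈ 283 N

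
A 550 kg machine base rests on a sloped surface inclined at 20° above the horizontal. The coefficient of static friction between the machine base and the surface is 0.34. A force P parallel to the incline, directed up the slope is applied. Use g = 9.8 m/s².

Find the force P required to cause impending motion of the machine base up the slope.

P ≈ 3570 N

At impending motion up the slope, friction acts down-slope at its limit: f = μ_s N.
P is parallel to the surface, so N = m g cos θ = 5060 N.
Along the incline: P = m g sin θ + μ_s N = 1840 + 0.34×5060 = 3570 N.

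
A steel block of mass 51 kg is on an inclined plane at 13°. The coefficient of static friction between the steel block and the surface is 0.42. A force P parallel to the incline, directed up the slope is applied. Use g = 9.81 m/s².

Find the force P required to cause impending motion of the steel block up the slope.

P ≈ 317 N

At impending motion up the slope, friction acts down-slope at its limit: f = μ_s N.
P is parallel to the surface, so N = m g cos θ = 487 N.
Along the incline: P = m g sin θ + μ_s N = 113 + 0.42×487 = 317 N.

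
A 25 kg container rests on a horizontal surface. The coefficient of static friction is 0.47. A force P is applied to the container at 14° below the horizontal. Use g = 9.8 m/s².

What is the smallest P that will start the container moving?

P ≈ 134 N

N = m g + P sin α (the push presses the container into the horizontal surface).
At impending slip, P cos α = μ_s N = μ_s (m g + P sin α).
Solving: P (cos α − μ_s sin α) = μ_s m g → P = 0.47×245/(cos 14° − 0.47 sin 14°) = 115/0.8566 = 134 N.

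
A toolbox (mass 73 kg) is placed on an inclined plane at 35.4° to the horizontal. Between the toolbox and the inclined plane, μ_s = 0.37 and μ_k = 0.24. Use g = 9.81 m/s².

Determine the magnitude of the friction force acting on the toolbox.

The normal reaction is N = m g cos θ = 583.7 N.
Along the slope the weight component is m g sin θ = 414.8 N; friction must supply exactly this, acting up-slope.
The static-friction ceiling is μ_s N = 0.37 × 583.7 = 216 N.
|414.8| exceeds 216 N, so the toolbox slips down-slope; friction is kinetic, f = μ_k N = 0.24×583.7 = 140 N.

f ≈ 140 N (up the incline)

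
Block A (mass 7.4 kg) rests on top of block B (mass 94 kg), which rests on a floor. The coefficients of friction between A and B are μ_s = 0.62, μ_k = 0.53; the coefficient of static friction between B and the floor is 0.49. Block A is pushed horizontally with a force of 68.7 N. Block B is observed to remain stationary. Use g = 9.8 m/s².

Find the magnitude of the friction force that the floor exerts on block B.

f ≈ 38.4 N

Normal force at the A–B interface: N₁ = m_A g = 72.52 N.
So the A–B interface can sustain at most μ_s N₁ = 44.96 N of static friction.
P = 68.7 N exceeds that limit, so A slips over B and the interface friction becomes kinetic: f₁ = μ_k N₁ = 0.53×72.52 = 38.4 N.
By Newton's third law B feels 38.4 N forward from A. With B stationary, the floor's static friction on B balances it: f₂ = 38.4 N (well within μ_s(m_A+m_B)g = 486.9 N).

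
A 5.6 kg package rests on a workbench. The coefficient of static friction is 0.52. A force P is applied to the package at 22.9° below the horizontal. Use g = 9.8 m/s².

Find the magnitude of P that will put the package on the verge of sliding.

P ≈ 39.7 N

N = m g + P sin α (the push presses the package into the workbench).
At impending slip, P cos α = μ_s N = μ_s (m g + P sin α).
Solving: P (cos α − μ_s sin α) = μ_s m g → P = 0.52×54.9/(cos 22.9° − 0.52 sin 22.9°) = 28.5/0.7188 = 39.7 N.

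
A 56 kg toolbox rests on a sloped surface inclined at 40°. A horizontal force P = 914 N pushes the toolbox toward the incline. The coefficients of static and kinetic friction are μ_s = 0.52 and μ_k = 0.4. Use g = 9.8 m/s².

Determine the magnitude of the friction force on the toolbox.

f ≈ 347 N (down the incline)

Resolve perpendicular to the incline: N = m g cos θ + P sin θ = 56×9.8×cos 40° + 914×sin 40° = 1008 N.
Parallel to the incline: P cos θ − m g sin θ = 700.2 − 352.8 = 347.4 N; the friction needed to balance this is 347.4 N acting down the slope.
Maximum static friction: μ_s N = 0.52 × 1008 = 524.1 N.
|f_req| = 347.4 ≤ 524.1 N → the toolbox is in equilibrium; friction equals the required value.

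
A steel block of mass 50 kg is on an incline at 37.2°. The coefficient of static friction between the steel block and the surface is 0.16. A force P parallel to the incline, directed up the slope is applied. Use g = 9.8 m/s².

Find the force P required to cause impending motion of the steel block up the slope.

At impending motion up the slope, friction acts down-slope at its limit: f = μ_s N.
P is parallel to the surface, so N = m g cos θ = 390 N.
Along the incline: P = m g sin θ + μ_s N = 296 + 0.16×390 = 359 N.

P ≈ 359 N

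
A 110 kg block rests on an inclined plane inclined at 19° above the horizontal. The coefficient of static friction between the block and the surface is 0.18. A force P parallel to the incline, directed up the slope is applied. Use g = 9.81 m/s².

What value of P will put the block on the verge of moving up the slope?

P ≈ 535 N

At impending motion up the slope, friction acts down-slope at its limit: f = μ_s N.
P is parallel to the surface, so N = m g cos θ = 1020 N.
Along the incline: P = m g sin θ + μ_s N = 351 + 0.18×1020 = 535 N.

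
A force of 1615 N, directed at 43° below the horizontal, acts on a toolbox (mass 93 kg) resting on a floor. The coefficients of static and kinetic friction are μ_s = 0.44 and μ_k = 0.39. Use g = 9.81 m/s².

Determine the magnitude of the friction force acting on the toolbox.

N = m g + P sin α = 912.3 + 1615×sin 43° = 2014 N.
The horizontal driving force is P cos α = 1181 N, so equilibrium needs friction f = 1181 N.
The static-friction limit is μ_s N = 886.1 N.
1181 > 886.1 N → the toolbox slides; f = μ_k N = 0.39×2014 = 785 N.

f ≈ 785 N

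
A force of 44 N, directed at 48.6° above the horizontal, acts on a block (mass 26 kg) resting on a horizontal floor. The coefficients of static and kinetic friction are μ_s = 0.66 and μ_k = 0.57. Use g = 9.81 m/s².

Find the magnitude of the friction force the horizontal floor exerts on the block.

N = m g − P sin α = 255.1 − 44×sin 48.6° = 222.1 N.
Horizontally, friction must balance P cos α = 29.1 N.
μ_s N = 0.66 × 222.1 = 146.6 N.
Since 29.1 N does not exceed the limit, the block stays at rest and f = 29.1 N.

f ≈ 29.1 N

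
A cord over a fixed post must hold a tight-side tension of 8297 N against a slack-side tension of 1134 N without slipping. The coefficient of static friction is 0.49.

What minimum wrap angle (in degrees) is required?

T₂/T₁ = e^{μβ} → β = ln(T₂/T₁)/μ.
β = ln(8297/1134)/0.49 = 1.99/0.49 = 4.062 rad.
In degrees: β = 4.062 × 180/π = 233°.

β_min ≈ 233°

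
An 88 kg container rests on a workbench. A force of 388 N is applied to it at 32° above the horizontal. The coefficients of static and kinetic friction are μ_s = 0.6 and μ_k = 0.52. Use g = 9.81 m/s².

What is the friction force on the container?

f ≈ 329 N

The vertical component of P reduces the normal force: N = m g − P sin α = 863.3 − 205.6 = 657.7 N.
Horizontally, friction must balance P cos α = 329 N.
The static-friction limit is μ_s N = 394.6 N.
329 ≤ 394.6 N → static; friction equals the required 329 N.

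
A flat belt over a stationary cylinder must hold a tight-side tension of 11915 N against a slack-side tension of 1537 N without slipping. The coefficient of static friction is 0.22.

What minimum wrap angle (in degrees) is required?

β_min ≈ 533°

T₂/T₁ = e^{μβ} → β = ln(T₂/T₁)/μ.
β = ln(11915/1537)/0.22 = 2.048/0.22 = 9.309 rad.
In degrees: β = 9.309 × 180/π = 533°.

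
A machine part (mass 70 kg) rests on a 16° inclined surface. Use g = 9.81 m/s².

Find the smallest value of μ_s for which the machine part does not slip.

At the slip threshold m g sin θ = μ_s m g cos θ, so μ_s,min = tan θ.
μ_s,min = tan 16° = 0.287.

μ_s,min ≈ 0.287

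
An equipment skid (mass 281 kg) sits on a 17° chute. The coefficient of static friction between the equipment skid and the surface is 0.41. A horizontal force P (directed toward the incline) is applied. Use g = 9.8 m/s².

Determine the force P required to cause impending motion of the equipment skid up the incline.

At impending motion up the slope, friction acts down-slope at its limit: f = μ_s N.
Perpendicular to the incline: N = m g cos θ + P sin θ.
Along the incline: P cos θ = m g sin θ + μ_s N = m g sin θ + μ_s (m g cos θ + P sin θ).
Solving, P (cos θ − μ_s sin θ) = m g (sin θ + μ_s cos θ), so P = 281×9.8×(sin 17° + 0.41 cos 17°)/(cos 17° − 0.41 sin 17°) = 2750×0.6845/0.8364 = 2250 N.

P ≈ 2250 N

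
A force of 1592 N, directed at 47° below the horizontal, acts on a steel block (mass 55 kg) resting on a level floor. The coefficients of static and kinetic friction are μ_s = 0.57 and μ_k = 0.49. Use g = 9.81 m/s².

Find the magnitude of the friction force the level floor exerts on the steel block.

The vertical component of P adds to the normal force: N = m g + P sin α = 539.6 + 1164 = 1704 N.
Horizontally, friction must balance P cos α = 1086 N.
μ_s N = 0.57 × 1704 = 971.2 N.
The required friction exceeds μ_s N, so the steel block moves and f = μ_k N = 835 N.

f ≈ 835 N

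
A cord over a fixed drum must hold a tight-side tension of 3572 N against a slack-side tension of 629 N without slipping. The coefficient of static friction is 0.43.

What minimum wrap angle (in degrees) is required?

T₂/T₁ = e^{μβ} → β = ln(T₂/T₁)/μ.
β = ln(3572/629)/0.43 = 1.737/0.43 = 4.039 rad.
In degrees: β = 4.039 × 180/π = 231°.

β_min ≈ 231°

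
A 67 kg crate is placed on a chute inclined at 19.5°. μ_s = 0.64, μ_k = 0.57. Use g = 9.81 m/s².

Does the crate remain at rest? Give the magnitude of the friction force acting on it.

N = m g cos θ = 620 N.
Down-slope weight component: m g sin θ = 219 N.
μ_s N = 397 N.
219 ≤ 397 N, so it stays put; friction = 219 N.

f ≈ 219 N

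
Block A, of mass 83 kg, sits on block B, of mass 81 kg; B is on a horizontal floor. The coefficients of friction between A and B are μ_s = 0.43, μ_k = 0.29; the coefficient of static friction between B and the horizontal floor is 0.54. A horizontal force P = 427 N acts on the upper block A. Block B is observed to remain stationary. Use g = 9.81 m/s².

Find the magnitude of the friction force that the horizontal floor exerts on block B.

The normal force B exerts on A is simply A's weight, N₁ = 814.2 N.
Maximum static friction on A from B: μ_s N₁ = 0.43×814.2 = 350.1 N.
P = 427 N exceeds that limit, so A slips over B and the interface friction becomes kinetic: f₁ = μ_k N₁ = 0.29×814.2 = 236 N.
By Newton's third law B feels 236 N forward from A. With B stationary, the floor's static friction on B balances it: f₂ = 236 N (well within μ_s(m_A+m_B)g = 868.8 N).

f ≈ 236 N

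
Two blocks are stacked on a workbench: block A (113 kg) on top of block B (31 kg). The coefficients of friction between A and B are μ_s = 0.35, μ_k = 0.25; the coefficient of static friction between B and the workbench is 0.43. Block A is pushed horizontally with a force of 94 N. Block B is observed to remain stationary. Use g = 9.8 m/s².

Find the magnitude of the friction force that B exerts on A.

f ≈ 94 N

The normal force B exerts on A is simply A's weight, N₁ = 1107 N.
So the A–B interface can sustain at most μ_s N₁ = 387.6 N of static friction.
Since P = 94 N ≤ 387.6 N, A does not slip on B; friction on A equals P = 94 N.
By Newton's third law B feels 94 N forward from A. With B stationary, the floor's static friction on B balances it: f₂ = 94 N (well within μ_s(m_A+m_B)g = 606.8 N).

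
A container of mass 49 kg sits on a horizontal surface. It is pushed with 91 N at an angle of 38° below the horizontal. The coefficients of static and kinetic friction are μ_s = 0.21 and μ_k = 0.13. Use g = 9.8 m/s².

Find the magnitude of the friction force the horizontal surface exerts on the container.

Vertical equilibrium gives N = m g + P sin α = 536.2 N.
For equilibrium, f = P cos α = 91×cos 38° = 71.71 N.
μ_s N = 0.21 × 536.2 = 112.6 N.
71.71 ≤ 112.6 N → static; friction equals the required 71.7 N.

f ≈ 71.7 N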